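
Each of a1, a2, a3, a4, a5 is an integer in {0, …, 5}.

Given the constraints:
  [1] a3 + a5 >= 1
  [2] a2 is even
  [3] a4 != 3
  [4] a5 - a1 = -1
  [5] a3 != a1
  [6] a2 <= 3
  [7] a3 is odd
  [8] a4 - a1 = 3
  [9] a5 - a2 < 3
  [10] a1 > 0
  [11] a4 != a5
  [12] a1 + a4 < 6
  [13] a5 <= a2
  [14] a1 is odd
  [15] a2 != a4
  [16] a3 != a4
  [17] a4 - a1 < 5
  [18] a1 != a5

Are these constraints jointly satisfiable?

Satisfiable

Try a1 = 1, a2 = 0, a3 = 3, a4 = 4, a5 = 0.
Check constraint 1: a3 + a5 = 3; constraint 4: a5 - a1 = -1; constraint 8: a4 - a1 = 3. The remaining constraints are straightforward to verify.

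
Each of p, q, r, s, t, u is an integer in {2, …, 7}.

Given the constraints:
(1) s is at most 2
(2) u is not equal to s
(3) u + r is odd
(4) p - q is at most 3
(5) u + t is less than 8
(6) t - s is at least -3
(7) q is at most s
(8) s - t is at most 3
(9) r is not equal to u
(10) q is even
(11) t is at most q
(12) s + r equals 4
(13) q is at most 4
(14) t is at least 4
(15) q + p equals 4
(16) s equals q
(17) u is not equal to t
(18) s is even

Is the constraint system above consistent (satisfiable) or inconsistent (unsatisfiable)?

Unsatisfiable

From constraints 11 and 14: q ≥ t and t ≥ 4, so q ≥ 4. From constraints 1 and 7: q ≤ s and s ≤ 2, so q ≤ 2. But 2 < 4, so no value of q works.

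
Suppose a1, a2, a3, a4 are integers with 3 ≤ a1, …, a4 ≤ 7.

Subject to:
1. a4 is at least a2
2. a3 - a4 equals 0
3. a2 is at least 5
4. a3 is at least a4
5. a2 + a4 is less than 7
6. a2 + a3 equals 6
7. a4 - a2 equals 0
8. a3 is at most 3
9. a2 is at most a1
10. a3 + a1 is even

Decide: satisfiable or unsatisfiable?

Unsatisfiable

From constraints 1 and 3: a4 ≥ a2 and a2 ≥ 5, so a4 ≥ 5. From constraints 4 and 8: a4 ≤ a3 and a3 ≤ 3, so a4 ≤ 3. But 3 < 5, so no value of a4 works.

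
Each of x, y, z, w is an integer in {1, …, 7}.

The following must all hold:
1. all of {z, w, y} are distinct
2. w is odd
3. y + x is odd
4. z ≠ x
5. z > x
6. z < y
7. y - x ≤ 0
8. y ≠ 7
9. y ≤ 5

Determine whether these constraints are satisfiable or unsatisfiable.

Constraints 5, 6, and 7 give y ≤ x, x < z, z < y. Chaining: y ≤ x < z < y, which forces y < y — impossible.

Unsatisfiable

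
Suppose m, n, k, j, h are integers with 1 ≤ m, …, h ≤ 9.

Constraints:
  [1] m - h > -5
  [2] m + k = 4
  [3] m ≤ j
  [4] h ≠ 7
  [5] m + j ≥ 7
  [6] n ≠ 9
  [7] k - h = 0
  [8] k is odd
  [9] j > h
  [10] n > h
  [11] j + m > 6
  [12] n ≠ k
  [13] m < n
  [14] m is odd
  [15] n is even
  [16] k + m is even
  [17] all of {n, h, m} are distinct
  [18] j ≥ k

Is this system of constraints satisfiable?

Satisfiable

Setting (m, n, k, j, h) = (1, 6, 3, 8, 3) satisfies everything: constraint 1: m - h = -2; constraint 2: m + k = 4, and the others follow.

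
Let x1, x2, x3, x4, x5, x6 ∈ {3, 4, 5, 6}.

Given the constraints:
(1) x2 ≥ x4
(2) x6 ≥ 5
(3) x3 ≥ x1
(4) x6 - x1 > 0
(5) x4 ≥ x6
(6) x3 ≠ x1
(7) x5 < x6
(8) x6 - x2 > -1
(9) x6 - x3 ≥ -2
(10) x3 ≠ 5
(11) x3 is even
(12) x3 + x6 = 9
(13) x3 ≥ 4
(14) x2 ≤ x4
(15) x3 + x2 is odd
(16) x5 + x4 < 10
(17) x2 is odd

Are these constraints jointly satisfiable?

Satisfiable

Take x1 = 3, x2 = 5, x3 = 4, x4 = 5, x5 = 4, x6 = 5. Then constraint 4: x6 - x1 = 2; constraint 8: x6 - x2 = 0, and every other listed constraint is also met.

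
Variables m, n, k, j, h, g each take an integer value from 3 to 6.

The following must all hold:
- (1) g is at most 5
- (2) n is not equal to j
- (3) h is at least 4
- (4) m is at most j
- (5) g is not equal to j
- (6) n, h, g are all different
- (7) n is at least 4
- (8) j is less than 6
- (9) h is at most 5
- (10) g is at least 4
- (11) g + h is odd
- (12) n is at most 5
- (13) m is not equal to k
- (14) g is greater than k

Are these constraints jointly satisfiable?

Unsatisfiable

Constraints 1, 3, 7, 9, 10, and 12 confine each of n, h, g to the 2 values {4, 5}.
Constraint 6 requires all 3 of them to be distinct, but only 2 values are available — impossible by the pigeonhole principle.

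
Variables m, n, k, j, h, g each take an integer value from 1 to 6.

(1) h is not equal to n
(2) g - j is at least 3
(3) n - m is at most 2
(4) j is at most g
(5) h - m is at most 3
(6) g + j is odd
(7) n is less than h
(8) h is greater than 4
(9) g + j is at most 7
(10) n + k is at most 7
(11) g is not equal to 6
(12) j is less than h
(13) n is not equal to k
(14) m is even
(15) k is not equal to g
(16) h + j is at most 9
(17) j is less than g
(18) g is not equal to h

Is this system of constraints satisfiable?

Satisfiable

Setting (m, n, k, j, h, g) = (4, 4, 1, 2, 6, 5) satisfies everything: constraint 2: g - j = 3; constraint 3: n - m = 0, and the others follow.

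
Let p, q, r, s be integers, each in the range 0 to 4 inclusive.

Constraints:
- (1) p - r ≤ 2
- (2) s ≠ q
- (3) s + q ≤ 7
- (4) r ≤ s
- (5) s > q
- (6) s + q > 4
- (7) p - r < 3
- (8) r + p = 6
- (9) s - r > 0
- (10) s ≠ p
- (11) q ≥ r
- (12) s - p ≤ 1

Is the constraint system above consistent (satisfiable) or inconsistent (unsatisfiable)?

Satisfiable

The assignment p = 4, q = 2, r = 2, s = 3 works:
  constraint 1 holds since p - r = 2.
  constraint 3 holds since s + q = 5.
  constraint 6 holds since s + q = 5.
The rest check out directly.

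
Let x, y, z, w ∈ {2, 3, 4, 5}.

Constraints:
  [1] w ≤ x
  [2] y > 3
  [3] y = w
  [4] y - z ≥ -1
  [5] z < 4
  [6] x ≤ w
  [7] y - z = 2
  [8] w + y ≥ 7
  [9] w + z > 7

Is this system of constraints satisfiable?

Satisfiable

The assignment x = 5, y = 5, z = 3, w = 5 works:
  constraint 4 holds since y - z = 2.
  constraint 7 holds since y - z = 2.
  constraint 8 holds since w + y = 10.
The rest check out directly.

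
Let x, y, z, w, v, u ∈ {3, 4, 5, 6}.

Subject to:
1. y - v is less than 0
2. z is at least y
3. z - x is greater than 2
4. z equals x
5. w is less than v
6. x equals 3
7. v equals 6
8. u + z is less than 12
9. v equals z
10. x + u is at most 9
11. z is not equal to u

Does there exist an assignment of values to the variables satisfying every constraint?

Unsatisfiable

Constraint 7 fixes v = 6 and constraint 6 fixes x = 3. Constraints 4 and 9 give v = z = x, so v = x. But 6 ≠ 3 — contradiction.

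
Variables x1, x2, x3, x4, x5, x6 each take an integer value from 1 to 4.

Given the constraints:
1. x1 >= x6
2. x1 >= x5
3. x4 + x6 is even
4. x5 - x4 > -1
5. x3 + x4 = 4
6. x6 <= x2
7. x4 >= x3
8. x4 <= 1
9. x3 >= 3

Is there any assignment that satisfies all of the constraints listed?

From constraint 9: x3 ≥ 3. From constraints 7 and 8: x3 ≤ x4 and x4 ≤ 1, so x3 ≤ 1. But 1 < 3, so no value of x3 works.

Unsatisfiable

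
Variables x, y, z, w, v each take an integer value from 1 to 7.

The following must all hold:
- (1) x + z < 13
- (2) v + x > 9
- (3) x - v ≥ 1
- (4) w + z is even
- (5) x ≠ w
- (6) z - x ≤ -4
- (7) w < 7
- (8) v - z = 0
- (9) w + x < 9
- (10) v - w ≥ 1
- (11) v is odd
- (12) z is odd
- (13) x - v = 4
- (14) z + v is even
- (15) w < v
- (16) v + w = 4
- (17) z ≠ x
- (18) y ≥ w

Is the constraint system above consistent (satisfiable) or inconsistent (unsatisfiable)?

Setting (x, y, z, w, v) = (7, 2, 3, 1, 3) satisfies everything: constraint 1: x + z = 10; constraint 2: v + x = 10; constraint 3: x - v = 4, and the others follow.

Satisfiable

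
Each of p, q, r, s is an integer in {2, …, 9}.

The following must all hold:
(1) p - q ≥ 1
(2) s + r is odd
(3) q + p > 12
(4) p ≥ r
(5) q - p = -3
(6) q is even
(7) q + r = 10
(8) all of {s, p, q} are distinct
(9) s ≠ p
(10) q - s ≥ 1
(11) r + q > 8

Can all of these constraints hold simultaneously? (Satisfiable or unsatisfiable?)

Satisfiable

Take p = 9, q = 6, r = 4, s = 5. Then constraint 1: p - q = 3; constraint 3: q + p = 15; constraint 5: q - p = -3, and every other listed constraint is also met.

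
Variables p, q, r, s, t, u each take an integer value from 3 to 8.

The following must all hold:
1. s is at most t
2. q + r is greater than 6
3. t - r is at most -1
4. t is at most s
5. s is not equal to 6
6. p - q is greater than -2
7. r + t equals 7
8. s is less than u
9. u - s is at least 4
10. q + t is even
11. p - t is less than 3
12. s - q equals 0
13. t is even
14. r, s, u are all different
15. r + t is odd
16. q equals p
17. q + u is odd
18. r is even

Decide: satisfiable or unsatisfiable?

Constraint 18 makes r even and constraint 13 makes t even, so r + t must be even. Constraint 15 says r + t is odd — contradiction.

Unsatisfiable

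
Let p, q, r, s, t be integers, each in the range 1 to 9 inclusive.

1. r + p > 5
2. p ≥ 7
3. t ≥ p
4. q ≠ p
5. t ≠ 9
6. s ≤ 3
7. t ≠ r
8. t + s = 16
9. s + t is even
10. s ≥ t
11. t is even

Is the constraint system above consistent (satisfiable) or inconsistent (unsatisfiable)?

Unsatisfiable

From constraints 2 and 3: t ≥ p and p ≥ 7, so t ≥ 7. From constraints 6 and 10: t ≤ s and s ≤ 3, so t ≤ 3. But 3 < 7, so no value of t works.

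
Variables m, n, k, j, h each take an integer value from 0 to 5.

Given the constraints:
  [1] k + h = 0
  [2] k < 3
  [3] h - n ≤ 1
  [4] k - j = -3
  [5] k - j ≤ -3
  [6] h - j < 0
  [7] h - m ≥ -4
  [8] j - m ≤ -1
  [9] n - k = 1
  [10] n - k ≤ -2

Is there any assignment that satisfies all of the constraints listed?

Constraints 3, 5, 7, 8, and 10 give n − h ≥ -1, h − m ≥ -4, m − j ≥ 1, j − k ≥ 3, k − n ≥ 2.
Adding all 5 inequalities: the left sides telescope to 0, and the right sides sum to (-1) + (-4) + 1 + 3 + 2 = 1. So 0 ≥ 1, which is false.

Unsatisfiable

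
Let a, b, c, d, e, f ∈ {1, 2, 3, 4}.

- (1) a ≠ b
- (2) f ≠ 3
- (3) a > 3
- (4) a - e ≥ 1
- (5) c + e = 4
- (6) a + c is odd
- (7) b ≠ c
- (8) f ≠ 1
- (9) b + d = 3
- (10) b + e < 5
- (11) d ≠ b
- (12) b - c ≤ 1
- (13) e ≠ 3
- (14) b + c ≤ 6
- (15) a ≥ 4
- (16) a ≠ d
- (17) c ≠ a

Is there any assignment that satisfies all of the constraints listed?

One satisfying assignment is a = 4, b = 2, c = 3, d = 1, e = 1, f = 4.
For the less obvious constraints — constraint 4: a - e = 3; constraint 5: c + e = 4; constraint 9: b + d = 3 — and the others hold by inspection.

Satisfiable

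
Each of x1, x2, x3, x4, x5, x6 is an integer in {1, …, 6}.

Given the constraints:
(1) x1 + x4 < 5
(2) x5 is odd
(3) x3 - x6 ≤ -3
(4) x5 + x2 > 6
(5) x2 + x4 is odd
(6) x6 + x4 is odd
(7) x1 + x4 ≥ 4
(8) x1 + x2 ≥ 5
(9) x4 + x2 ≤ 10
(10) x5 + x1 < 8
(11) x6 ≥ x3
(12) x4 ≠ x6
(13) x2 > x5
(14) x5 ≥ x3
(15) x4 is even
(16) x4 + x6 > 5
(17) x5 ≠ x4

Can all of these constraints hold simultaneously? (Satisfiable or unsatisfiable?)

The assignment x1 = 2, x2 = 5, x3 = 1, x4 = 2, x5 = 3, x6 = 5 works:
  constraint 1 holds since x1 + x4 = 4.
  constraint 3 holds since x3 - x6 = -4.
  constraint 4 holds since x5 + x2 = 8.
The rest check out directly.

Satisfiable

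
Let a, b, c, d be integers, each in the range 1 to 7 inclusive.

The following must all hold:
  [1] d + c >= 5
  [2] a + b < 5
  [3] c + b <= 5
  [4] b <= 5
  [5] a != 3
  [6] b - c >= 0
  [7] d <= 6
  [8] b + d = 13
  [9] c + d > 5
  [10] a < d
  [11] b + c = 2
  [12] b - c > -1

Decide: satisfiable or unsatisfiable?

From constraint 4: b ≤ 5. From constraint 7: d ≤ 6. Hence b + d ≤ 11. But constraint 8 requires b + d = 13, and 13 > 11. Contradiction.

Unsatisfiable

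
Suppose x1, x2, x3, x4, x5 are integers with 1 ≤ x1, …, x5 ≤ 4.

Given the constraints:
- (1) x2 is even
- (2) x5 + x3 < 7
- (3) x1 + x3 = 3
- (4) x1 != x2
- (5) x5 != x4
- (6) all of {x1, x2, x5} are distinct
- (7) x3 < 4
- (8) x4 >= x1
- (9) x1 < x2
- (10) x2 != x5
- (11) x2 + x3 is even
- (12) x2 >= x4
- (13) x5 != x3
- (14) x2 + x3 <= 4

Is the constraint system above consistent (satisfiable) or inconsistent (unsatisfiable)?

One satisfying assignment is x1 = 1, x2 = 2, x3 = 2, x4 = 1, x5 = 4.
For the less obvious constraints — constraint 2: x5 + x3 = 6; constraint 3: x1 + x3 = 3 — and the others hold by inspection.

Satisfiable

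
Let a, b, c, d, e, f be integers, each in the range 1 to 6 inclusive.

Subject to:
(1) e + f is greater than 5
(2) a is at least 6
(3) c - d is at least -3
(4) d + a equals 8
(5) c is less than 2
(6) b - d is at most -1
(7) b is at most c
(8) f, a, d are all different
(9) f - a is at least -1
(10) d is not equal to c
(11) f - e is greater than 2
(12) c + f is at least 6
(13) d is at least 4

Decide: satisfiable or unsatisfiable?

From constraint 13: d ≥ 4. From constraint 2: a ≥ 6. Hence d + a ≥ 10. But constraint 4 requires d + a = 8, and 8 < 10. Contradiction.

Unsatisfiable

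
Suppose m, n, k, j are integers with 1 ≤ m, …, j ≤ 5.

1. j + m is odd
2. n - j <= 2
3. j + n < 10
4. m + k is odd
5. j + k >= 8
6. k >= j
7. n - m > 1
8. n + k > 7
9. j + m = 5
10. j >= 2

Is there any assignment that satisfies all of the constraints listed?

Satisfiable

Take m = 2, n = 5, k = 5, j = 3. Then constraint 2: n - j = 2; constraint 3: j + n = 8, and every other listed constraint is also met.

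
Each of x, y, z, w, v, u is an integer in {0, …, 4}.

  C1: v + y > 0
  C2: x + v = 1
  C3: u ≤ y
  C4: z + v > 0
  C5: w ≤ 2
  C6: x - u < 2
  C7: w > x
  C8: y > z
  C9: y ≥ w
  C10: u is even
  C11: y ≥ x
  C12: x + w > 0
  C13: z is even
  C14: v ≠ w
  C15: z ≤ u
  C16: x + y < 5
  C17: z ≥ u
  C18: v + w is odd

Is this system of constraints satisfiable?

One satisfying assignment is x = 0, y = 2, z = 0, w = 2, v = 1, u = 0.
For the less obvious constraints — constraint 1: v + y = 3; constraint 2: x + v = 1; constraint 4: z + v = 1 — and the others hold by inspection.

Satisfiable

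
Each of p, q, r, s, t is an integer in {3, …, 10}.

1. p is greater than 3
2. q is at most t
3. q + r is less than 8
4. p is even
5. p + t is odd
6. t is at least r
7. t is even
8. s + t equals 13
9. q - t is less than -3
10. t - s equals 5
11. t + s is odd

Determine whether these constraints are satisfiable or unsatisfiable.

Constraint 4 makes p even and constraint 7 makes t even, so p + t must be even. Constraint 5 says p + t is odd — contradiction.

Unsatisfiable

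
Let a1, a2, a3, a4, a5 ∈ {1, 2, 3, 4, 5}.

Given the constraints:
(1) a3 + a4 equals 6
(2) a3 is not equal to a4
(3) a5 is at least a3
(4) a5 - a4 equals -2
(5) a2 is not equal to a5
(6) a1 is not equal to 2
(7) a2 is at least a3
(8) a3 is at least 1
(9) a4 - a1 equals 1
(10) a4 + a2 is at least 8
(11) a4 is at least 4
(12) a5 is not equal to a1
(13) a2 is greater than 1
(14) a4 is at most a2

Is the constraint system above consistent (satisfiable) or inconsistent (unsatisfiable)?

One satisfying assignment is a1 = 4, a2 = 5, a3 = 1, a4 = 5, a5 = 3.
For the less obvious constraints — constraint 1: a3 + a4 = 6; constraint 4: a5 - a4 = -2 — and the others hold by inspection.

Satisfiable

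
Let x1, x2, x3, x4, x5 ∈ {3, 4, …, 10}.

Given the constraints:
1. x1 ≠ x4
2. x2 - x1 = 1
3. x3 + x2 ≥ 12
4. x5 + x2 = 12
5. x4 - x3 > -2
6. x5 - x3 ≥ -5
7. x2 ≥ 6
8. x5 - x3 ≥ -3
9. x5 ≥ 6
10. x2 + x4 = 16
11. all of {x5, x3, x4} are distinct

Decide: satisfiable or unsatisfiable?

The assignment x1 = 5, x2 = 6, x3 = 9, x4 = 10, x5 = 6 works:
  constraint 2 holds since x2 - x1 = 1.
  constraint 3 holds since x3 + x2 = 15.
The rest check out directly.

Satisfiable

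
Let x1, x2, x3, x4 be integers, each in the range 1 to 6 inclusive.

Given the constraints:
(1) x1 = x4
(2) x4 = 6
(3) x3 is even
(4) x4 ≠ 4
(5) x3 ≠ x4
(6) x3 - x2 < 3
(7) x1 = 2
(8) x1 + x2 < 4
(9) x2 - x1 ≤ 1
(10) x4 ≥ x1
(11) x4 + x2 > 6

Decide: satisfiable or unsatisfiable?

Unsatisfiable

Constraint 7 fixes x1 = 2 and constraint 2 fixes x4 = 6, but constraint 1 requires x1 = x4. Since 2 ≠ 6, contradiction.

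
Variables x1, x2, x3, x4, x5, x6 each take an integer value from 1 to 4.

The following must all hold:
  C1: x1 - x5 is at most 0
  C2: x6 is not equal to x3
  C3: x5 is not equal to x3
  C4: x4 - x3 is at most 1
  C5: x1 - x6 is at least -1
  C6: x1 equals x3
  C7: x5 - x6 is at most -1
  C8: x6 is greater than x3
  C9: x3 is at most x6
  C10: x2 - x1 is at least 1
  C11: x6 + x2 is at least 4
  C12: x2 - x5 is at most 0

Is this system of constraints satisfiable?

Unsatisfiable

Constraints 5, 7, 10, and 12 give x5 − x2 ≥ 0, x2 − x1 ≥ 1, x1 − x6 ≥ -1, x6 − x5 ≥ 1.
Adding all 4 inequalities: the left sides telescope to 0, and the right sides sum to 0 + 1 + (-1) + 1 = 1. So 0 ≥ 1, which is false.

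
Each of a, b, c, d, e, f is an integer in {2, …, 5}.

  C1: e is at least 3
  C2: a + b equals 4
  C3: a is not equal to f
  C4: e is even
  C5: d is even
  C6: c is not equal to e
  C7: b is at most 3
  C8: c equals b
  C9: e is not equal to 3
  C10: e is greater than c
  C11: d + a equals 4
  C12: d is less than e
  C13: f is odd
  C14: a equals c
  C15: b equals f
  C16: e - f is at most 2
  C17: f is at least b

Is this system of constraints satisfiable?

Unsatisfiable

From constraints 8, 14, and 15, a = c = b = f, so a = f. But constraint 3 says a ≠ f. Contradiction.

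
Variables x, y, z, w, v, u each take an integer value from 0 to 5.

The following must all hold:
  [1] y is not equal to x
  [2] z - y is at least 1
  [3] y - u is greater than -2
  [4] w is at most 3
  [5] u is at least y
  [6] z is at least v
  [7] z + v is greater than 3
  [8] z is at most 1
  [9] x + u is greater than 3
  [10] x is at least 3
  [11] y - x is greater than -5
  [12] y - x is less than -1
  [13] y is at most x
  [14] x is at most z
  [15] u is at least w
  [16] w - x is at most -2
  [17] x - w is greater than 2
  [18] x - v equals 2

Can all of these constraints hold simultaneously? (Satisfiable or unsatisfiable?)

Unsatisfiable

From constraints 10 and 14: z ≥ x and x ≥ 3, so z ≥ 3. From constraint 8: z ≤ 1. But 1 < 3, so no value of z works.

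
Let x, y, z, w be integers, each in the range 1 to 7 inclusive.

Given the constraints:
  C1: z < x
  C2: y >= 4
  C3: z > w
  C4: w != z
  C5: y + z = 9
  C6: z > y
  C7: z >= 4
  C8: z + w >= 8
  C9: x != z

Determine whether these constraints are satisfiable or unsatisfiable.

Setting (x, y, z, w) = (6, 4, 5, 3) satisfies everything: constraint 1: z = 5, x = 6; constraint 5: y + z = 9; constraint 8: z + w = 8, and the others follow.

Satisfiable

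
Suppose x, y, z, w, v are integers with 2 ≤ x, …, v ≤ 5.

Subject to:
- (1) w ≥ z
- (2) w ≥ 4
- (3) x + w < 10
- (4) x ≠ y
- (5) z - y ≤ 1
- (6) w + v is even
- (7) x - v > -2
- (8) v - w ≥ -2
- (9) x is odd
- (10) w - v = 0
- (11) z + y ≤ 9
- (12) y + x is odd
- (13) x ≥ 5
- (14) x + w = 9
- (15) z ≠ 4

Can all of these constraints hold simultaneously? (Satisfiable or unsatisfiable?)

Setting (x, y, z, w, v) = (5, 4, 2, 4, 4) satisfies everything: constraint 3: x + w = 9; constraint 5: z - y = -2, and the others follow.

Satisfiable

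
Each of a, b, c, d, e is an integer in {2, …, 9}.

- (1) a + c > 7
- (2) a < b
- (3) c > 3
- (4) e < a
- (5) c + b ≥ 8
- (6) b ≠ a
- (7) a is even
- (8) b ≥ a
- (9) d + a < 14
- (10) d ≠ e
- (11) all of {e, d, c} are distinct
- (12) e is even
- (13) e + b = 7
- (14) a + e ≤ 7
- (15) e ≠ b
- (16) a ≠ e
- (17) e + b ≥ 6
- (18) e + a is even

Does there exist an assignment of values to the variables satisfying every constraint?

Satisfiable

Setting (a, b, c, d, e) = (4, 5, 5, 9, 2) satisfies everything: constraint 1: a + c = 9; constraint 5: c + b = 10; constraint 9: d + a = 13, and the others follow.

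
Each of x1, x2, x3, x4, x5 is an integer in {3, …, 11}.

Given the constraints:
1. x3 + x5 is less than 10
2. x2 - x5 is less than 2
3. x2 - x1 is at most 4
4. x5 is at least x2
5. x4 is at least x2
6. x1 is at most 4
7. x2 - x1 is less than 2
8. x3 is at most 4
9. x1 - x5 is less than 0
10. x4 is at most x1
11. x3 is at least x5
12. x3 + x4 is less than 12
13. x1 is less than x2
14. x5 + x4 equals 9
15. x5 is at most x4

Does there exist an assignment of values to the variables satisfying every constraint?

Unsatisfiable

From constraints 8 and 11: x5 ≤ x3 ≤ 4. From constraints 6 and 10: x4 ≤ x1 ≤ 4. Hence x5 + x4 ≤ 8. But constraint 14 requires x5 + x4 = 9, and 9 > 8. Contradiction.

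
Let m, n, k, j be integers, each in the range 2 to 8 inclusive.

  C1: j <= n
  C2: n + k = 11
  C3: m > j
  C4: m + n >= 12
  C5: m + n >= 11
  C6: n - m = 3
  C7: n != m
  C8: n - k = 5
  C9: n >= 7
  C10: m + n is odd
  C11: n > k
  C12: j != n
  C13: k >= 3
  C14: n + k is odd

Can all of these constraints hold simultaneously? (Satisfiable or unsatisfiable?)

The assignment m = 5, n = 8, k = 3, j = 3 works:
  constraint 2 holds since n + k = 11.
  constraint 4 holds since m + n = 13.
The rest check out directly.

Satisfiable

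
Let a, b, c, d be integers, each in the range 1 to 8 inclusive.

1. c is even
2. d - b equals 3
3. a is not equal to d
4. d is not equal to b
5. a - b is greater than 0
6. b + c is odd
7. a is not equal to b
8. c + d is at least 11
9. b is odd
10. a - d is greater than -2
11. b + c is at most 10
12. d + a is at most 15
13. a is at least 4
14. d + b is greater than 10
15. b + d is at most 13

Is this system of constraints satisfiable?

Setting (a, b, c, d) = (7, 5, 4, 8) satisfies everything: constraint 2: d - b = 3; constraint 5: a - b = 2, and the others follow.

Satisfiable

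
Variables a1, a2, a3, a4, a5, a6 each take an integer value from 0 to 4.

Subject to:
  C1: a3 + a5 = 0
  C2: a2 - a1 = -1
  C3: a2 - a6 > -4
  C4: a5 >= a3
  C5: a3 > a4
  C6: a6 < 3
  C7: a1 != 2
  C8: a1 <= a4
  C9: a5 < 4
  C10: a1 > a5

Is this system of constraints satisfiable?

Unsatisfiable

Constraints 4, 5, 8, and 10 give a4 < a3, a3 ≤ a5, a5 < a1, a1 ≤ a4. Chaining: a4 < a3 ≤ a5 < a1 ≤ a4, which forces a4 < a4 — impossible.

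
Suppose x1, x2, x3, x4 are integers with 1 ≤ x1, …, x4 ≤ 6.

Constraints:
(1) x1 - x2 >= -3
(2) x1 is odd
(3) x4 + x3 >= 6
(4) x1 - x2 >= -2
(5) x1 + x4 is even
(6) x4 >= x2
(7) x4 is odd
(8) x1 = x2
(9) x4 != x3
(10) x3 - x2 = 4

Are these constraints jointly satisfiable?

Satisfiable

Try x1 = 1, x2 = 1, x3 = 5, x4 = 3.
Check constraint 1: x1 - x2 = 0; constraint 3: x4 + x3 = 8. The remaining constraints are straightforward to verify.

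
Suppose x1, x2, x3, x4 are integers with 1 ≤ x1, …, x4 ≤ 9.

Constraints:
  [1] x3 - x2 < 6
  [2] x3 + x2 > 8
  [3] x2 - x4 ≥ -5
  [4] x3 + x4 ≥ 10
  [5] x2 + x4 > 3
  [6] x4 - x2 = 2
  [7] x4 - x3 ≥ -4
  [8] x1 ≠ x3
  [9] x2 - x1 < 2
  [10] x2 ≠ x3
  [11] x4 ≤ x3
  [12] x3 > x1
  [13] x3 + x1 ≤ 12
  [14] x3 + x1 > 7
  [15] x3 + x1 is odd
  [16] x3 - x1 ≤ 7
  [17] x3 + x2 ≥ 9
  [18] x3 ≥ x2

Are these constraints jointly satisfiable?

Satisfiable

Take x1 = 2, x2 = 2, x3 = 7, x4 = 4. Then constraint 1: x3 - x2 = 5; constraint 2: x3 + x2 = 9, and every other listed constraint is also met.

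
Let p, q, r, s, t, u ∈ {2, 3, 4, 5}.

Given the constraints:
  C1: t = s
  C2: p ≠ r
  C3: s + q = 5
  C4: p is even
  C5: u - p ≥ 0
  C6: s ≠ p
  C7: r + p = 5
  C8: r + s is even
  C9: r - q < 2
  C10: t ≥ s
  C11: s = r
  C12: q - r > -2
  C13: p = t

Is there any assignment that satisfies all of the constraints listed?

Unsatisfiable

From constraints 1, 11, and 13, p = t = s = r, so p = r. But constraint 2 says p ≠ r. Contradiction.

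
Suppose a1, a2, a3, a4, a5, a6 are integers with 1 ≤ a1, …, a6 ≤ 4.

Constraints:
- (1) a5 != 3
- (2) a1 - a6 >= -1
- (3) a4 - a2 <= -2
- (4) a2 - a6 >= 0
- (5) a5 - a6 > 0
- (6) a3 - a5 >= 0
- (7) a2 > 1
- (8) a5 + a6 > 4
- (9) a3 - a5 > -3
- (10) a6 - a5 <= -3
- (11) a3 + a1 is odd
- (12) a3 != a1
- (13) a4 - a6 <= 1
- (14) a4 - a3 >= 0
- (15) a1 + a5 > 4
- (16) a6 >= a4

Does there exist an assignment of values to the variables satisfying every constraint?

Unsatisfiable

Constraints 6, 10, 13, and 14 give a6 − a4 ≥ -1, a4 − a3 ≥ 0, a3 − a5 ≥ 0, a5 − a6 ≥ 3.
Adding all 4 inequalities: the left sides telescope to 0, and the right sides sum to (-1) + 0 + 0 + 3 = 2. So 0 ≥ 2, which is false.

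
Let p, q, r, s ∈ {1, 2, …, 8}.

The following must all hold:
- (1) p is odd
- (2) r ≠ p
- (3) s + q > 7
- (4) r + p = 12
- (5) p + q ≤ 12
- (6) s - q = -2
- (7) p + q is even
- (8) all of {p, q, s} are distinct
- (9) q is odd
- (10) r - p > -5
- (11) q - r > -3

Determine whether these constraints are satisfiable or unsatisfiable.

One satisfying assignment is p = 7, q = 5, r = 5, s = 3.
For the less obvious constraints — constraint 3: s + q = 8; constraint 4: r + p = 12; constraint 5: p + q = 12 — and the others hold by inspection.

Satisfiable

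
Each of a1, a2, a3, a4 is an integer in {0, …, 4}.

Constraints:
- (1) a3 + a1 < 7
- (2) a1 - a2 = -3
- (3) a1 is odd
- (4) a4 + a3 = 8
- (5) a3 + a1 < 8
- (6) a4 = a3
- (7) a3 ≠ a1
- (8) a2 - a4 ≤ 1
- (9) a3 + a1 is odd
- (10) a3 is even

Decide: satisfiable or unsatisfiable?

Setting (a1, a2, a3, a4) = (1, 4, 4, 4) satisfies everything: constraint 1: a3 + a1 = 5; constraint 2: a1 - a2 = -3; constraint 4: a4 + a3 = 8, and the others follow.

Satisfiable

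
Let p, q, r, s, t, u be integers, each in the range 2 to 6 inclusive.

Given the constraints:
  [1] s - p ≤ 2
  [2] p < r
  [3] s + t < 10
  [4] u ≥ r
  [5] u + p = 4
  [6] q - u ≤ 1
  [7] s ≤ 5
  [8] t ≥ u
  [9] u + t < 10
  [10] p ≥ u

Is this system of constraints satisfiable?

Constraints 2, 4, and 10 give p < r, r ≤ u, u ≤ p. Chaining: p < r ≤ u ≤ p, which forces p < p — impossible.

Unsatisfiable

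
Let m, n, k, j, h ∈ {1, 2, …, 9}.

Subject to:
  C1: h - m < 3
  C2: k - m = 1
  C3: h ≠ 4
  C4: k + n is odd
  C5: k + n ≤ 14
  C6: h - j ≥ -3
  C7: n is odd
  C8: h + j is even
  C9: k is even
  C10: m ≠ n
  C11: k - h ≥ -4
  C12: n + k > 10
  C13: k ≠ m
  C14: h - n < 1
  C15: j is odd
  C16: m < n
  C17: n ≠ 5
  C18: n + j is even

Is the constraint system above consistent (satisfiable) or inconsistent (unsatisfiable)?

Try m = 3, n = 7, k = 4, j = 7, h = 5.
Check constraint 1: h - m = 2; constraint 2: k - m = 1; constraint 5: k + n = 11. The remaining constraints are straightforward to verify.

Satisfiable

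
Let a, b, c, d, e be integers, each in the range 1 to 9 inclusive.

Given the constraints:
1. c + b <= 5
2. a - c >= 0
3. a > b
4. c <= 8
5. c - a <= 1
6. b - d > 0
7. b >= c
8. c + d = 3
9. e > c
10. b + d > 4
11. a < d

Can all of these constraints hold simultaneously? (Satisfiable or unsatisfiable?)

Unsatisfiable

Constraints 3, 6, and 11 give a < d, d < b, b < a. Chaining: a < d < b < a, which forces a < a — impossible.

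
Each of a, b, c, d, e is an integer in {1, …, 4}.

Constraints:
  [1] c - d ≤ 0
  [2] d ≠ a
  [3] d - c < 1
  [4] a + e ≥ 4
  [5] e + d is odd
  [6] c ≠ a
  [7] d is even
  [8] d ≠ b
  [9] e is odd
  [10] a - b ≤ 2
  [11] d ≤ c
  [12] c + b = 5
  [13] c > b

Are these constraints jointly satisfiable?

Satisfiable

One satisfying assignment is a = 3, b = 1, c = 4, d = 4, e = 3.
For the less obvious constraints — constraint 1: c - d = 0; constraint 3: d - c = 0 — and the others hold by inspection.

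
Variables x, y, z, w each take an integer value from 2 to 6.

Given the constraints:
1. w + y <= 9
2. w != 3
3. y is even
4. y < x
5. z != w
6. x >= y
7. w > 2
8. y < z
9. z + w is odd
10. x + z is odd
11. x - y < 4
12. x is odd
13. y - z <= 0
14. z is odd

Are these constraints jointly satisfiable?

Unsatisfiable

Constraint 12 makes x odd and constraint 14 makes z odd, so x + z must be even. Constraint 10 says x + z is odd — contradiction.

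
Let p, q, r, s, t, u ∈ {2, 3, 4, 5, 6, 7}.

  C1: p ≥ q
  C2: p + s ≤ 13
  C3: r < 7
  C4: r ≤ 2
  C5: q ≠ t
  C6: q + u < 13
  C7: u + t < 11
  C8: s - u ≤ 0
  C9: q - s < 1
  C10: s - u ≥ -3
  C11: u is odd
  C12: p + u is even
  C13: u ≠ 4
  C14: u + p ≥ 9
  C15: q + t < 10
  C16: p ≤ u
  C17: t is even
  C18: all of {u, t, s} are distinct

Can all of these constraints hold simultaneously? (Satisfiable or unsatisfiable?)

Satisfiable

Take p = 5, q = 5, r = 2, s = 5, t = 2, u = 7. Then constraint 2: p + s = 10; constraint 6: q + u = 12, and every other listed constraint is also met.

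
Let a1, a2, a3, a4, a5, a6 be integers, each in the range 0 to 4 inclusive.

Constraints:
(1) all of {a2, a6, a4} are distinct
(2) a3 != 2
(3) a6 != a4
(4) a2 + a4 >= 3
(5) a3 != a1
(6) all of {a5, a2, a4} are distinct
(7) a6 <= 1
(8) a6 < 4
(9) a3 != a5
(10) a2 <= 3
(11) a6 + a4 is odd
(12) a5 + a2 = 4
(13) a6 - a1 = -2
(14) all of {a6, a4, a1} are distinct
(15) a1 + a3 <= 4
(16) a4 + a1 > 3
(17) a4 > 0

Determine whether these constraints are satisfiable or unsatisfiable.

Setting (a1, a2, a3, a4, a5, a6) = (3, 3, 0, 2, 1, 1) satisfies everything: constraint 4: a2 + a4 = 5; constraint 12: a5 + a2 = 4, and the others follow.

Satisfiable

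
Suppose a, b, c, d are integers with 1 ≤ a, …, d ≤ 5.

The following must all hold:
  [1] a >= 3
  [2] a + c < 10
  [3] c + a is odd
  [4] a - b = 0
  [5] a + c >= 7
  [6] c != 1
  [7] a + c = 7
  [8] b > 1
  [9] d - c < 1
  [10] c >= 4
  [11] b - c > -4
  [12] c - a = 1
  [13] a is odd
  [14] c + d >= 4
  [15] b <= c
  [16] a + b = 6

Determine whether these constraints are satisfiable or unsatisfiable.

The assignment a = 3, b = 3, c = 4, d = 2 works:
  constraint 2 holds since a + c = 7.
  constraint 4 holds since a - b = 0.
  constraint 5 holds since a + c = 7.
The rest check out directly.

Satisfiable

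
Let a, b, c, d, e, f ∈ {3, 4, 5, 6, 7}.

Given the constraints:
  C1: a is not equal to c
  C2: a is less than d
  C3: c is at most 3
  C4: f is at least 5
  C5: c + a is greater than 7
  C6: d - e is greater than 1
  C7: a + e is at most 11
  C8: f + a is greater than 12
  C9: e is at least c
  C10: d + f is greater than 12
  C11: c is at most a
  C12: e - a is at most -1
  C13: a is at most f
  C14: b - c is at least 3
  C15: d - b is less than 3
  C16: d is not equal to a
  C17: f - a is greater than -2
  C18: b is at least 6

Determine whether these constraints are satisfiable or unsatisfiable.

Satisfiable

Try a = 6, b = 6, c = 3, d = 7, e = 4, f = 7.
Check constraint 5: c + a = 9; constraint 6: d - e = 3. The remaining constraints are straightforward to verify.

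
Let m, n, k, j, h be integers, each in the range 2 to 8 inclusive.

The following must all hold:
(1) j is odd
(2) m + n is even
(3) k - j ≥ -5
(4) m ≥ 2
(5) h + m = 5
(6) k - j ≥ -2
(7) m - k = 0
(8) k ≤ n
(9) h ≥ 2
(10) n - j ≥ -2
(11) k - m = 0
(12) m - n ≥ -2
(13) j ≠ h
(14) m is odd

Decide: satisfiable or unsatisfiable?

The assignment m = 3, n = 3, k = 3, j = 5, h = 2 works:
  constraint 3 holds since k - j = -2.
  constraint 5 holds since h + m = 5.
The rest check out directly.

Satisfiable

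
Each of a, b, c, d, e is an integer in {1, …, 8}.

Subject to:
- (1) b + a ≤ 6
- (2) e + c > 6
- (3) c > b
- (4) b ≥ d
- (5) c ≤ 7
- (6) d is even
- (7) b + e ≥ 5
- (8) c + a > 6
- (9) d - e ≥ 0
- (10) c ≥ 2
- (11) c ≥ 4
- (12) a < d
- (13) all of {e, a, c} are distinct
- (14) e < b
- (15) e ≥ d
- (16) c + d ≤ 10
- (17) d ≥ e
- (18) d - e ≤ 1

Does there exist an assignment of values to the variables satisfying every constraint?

Satisfiable

Try a = 1, b = 3, c = 7, d = 2, e = 2.
Check constraint 1: b + a = 4; constraint 2: e + c = 9. The remaining constraints are straightforward to verify.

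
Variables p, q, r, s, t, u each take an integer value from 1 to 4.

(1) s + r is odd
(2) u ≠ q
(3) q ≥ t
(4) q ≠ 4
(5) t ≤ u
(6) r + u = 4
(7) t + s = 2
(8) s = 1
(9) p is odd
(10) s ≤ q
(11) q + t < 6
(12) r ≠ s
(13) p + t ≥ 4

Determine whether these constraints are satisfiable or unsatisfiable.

The assignment p = 3, q = 3, r = 2, s = 1, t = 1, u = 2 works:
  constraint 6 holds since r + u = 4.
  constraint 7 holds since t + s = 2.
The rest check out directly.

Satisfiable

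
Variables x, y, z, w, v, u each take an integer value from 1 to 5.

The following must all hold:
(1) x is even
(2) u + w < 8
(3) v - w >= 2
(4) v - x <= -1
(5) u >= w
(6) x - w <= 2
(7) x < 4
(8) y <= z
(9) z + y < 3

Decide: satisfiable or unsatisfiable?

Constraints 3, 4, and 6 give w − x ≥ -2, x − v ≥ 1, v − w ≥ 2.
Adding all 3 inequalities: the left sides telescope to 0, and the right sides sum to (-2) + 1 + 2 = 1. So 0 ≥ 1, which is false.

Unsatisfiable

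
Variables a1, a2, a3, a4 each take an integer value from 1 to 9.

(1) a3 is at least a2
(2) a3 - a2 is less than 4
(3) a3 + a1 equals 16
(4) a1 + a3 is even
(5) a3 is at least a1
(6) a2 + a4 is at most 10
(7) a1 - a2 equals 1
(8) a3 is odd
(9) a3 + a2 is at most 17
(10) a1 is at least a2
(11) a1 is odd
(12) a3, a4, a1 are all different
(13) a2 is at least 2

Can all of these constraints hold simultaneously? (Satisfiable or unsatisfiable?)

One satisfying assignment is a1 = 7, a2 = 6, a3 = 9, a4 = 1.
For the less obvious constraints — constraint 2: a3 - a2 = 3; constraint 3: a3 + a1 = 16; constraint 6: a2 + a4 = 7 — and the others hold by inspection.

Satisfiable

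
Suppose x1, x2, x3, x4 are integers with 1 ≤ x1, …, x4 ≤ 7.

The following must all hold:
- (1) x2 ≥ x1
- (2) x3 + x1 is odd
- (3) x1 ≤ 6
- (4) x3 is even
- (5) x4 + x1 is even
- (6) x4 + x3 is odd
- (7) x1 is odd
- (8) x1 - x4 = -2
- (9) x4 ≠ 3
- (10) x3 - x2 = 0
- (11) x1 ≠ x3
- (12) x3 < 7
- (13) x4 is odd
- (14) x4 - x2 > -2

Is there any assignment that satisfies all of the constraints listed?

Satisfiable

Try x1 = 5, x2 = 6, x3 = 6, x4 = 7.
Check constraint 8: x1 - x4 = -2; constraint 10: x3 - x2 = 0; constraint 14: x4 - x2 = 1. The remaining constraints are straightforward to verify.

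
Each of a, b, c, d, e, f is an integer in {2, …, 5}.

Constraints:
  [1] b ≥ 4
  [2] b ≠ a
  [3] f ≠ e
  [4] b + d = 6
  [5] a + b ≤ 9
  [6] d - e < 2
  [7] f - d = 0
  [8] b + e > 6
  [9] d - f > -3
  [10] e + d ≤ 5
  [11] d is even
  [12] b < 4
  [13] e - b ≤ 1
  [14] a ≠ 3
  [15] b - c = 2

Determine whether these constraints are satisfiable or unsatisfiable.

From constraint 1: b ≥ 4. From constraint 12: b ≤ 3. But 3 < 4, so no value of b works.

Unsatisfiable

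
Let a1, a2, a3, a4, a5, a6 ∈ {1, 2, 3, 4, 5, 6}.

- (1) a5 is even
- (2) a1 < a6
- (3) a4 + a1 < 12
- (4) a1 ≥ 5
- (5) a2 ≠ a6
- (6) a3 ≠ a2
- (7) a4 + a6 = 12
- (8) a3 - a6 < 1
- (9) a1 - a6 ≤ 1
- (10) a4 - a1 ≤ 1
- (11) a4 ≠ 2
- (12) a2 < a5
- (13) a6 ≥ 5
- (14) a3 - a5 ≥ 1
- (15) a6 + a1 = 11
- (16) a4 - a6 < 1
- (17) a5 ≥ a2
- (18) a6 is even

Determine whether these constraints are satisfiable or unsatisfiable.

The assignment a1 = 5, a2 = 1, a3 = 5, a4 = 6, a5 = 4, a6 = 6 works:
  constraint 3 holds since a4 + a1 = 11.
  constraint 7 holds since a4 + a6 = 12.
  constraint 8 holds since a3 - a6 = -1.
The rest check out directly.

Satisfiable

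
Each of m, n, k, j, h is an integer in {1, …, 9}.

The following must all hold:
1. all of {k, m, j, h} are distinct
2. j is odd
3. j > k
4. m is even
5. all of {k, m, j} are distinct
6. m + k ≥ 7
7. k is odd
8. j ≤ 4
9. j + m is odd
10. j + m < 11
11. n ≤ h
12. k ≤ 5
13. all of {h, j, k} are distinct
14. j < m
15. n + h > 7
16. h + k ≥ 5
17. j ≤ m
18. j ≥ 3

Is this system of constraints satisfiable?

Satisfiable

Setting (m, n, k, j, h) = (6, 4, 1, 3, 5) satisfies everything: constraint 6: m + k = 7; constraint 10: j + m = 9, and the others follow.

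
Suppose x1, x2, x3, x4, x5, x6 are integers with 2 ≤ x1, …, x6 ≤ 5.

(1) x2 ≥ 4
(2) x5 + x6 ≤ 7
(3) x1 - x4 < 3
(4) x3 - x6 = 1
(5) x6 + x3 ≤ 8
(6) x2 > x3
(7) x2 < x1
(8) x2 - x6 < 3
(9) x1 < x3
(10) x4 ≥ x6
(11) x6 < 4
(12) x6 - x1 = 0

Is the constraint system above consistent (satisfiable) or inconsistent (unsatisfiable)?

Constraints 6, 7, and 9 give x1 < x3, x3 < x2, x2 < x1. Chaining: x1 < x3 < x2 < x1, which forces x1 < x1 — impossible.

Unsatisfiable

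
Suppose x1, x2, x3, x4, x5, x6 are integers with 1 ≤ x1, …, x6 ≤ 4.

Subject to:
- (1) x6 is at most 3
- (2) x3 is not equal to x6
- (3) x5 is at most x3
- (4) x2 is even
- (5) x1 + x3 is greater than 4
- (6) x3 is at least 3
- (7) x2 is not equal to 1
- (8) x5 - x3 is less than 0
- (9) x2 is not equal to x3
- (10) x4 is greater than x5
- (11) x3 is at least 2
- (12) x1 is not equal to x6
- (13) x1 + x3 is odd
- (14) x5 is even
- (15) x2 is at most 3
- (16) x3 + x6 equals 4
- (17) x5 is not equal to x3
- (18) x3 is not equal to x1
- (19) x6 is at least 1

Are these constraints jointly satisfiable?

One satisfying assignment is x1 = 2, x2 = 2, x3 = 3, x4 = 4, x5 = 2, x6 = 1.
For the less obvious constraints — constraint 5: x1 + x3 = 5; constraint 8: x5 - x3 = -1; constraint 16: x3 + x6 = 4 — and the others hold by inspection.

Satisfiable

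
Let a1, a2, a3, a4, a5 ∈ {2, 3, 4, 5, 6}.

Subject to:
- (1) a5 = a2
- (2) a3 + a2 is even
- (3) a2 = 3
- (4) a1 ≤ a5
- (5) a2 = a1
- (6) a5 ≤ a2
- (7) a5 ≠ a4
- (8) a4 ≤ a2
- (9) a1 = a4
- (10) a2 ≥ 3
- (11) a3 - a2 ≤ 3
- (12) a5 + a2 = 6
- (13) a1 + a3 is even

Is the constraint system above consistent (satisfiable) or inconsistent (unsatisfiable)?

From constraints 1, 5, and 9, a5 = a2 = a1 = a4, so a5 = a4. But constraint 7 says a5 ≠ a4. Contradiction.

Unsatisfiable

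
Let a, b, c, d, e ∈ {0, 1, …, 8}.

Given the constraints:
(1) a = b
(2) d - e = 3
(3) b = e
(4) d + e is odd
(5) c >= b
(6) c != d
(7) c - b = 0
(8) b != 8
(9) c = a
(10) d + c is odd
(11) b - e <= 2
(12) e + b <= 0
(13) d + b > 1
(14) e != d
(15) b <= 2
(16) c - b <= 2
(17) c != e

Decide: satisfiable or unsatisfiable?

Unsatisfiable

From constraints 1, 3, and 9, c = a = b = e, so c = e. But constraint 17 says c ≠ e. Contradiction.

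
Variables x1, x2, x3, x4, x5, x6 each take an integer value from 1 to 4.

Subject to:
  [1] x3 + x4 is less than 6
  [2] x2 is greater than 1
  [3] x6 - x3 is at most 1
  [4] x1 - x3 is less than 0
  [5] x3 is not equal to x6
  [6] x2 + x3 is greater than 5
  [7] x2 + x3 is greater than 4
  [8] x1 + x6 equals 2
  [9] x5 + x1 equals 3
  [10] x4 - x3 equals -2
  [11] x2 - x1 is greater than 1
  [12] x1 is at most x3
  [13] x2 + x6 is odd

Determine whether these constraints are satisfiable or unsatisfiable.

Setting (x1, x2, x3, x4, x5, x6) = (1, 4, 3, 1, 2, 1) satisfies everything: constraint 1: x3 + x4 = 4; constraint 3: x6 - x3 = -2; constraint 4: x1 - x3 = -2, and the others follow.

Satisfiable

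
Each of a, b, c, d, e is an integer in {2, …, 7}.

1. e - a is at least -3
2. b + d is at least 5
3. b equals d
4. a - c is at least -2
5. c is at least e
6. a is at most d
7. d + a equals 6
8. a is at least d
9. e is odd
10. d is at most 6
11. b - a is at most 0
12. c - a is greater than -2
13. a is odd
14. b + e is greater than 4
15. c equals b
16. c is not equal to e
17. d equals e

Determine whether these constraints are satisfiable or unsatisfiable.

From constraints 3, 15, and 17, c = b = d = e, so c = e. But constraint 16 says c ≠ e. Contradiction.

Unsatisfiable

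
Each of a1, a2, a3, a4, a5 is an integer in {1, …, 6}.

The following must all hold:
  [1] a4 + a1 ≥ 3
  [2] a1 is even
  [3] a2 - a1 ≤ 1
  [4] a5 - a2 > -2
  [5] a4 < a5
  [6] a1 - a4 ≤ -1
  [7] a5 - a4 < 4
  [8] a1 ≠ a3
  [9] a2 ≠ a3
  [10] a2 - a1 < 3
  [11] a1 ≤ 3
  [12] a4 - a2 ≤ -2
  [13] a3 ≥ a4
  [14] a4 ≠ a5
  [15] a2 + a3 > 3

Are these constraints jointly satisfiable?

Unsatisfiable

Constraints 3, 6, and 12 give a1 − a2 ≥ -1, a2 − a4 ≥ 2, a4 − a1 ≥ 1.
Adding all 3 inequalities: the left sides telescope to 0, and the right sides sum to (-1) + 2 + 1 = 2. So 0 ≥ 2, which is false.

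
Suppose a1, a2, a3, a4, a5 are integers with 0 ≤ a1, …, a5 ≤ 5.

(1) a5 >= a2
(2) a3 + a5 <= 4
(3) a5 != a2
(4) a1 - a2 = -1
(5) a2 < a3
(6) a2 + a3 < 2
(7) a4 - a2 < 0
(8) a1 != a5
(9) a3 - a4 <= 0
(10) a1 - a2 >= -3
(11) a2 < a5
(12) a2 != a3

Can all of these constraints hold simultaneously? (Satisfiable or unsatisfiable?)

Unsatisfiable

Constraints 5, 7, and 9 give a3 ≤ a4, a4 < a2, a2 < a3. Chaining: a3 ≤ a4 < a2 < a3, which forces a3 < a3 — impossible.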